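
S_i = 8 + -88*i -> [8, -80, -168, -256, -344]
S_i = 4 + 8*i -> [4, 12, 20, 28, 36]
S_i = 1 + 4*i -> [1, 5, 9, 13, 17]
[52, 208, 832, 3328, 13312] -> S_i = 52*4^i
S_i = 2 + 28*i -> [2, 30, 58, 86, 114]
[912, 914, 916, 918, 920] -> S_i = 912 + 2*i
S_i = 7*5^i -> [7, 35, 175, 875, 4375]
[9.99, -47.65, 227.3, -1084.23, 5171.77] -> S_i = 9.99*(-4.77)^i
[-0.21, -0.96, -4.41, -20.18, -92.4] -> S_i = -0.21*4.58^i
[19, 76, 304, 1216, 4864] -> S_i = 19*4^i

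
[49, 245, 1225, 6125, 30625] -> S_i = 49*5^i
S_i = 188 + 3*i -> [188, 191, 194, 197, 200]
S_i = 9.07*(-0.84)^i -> [9.07, -7.62, 6.4, -5.38, 4.52]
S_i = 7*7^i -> [7, 49, 343, 2401, 16807]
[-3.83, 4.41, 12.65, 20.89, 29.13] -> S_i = -3.83 + 8.24*i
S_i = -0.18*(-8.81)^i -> [-0.18, 1.59, -13.97, 123.08, -1084.37]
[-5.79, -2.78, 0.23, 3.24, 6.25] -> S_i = -5.79 + 3.01*i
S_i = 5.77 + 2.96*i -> [5.77, 8.73, 11.69, 14.65, 17.61]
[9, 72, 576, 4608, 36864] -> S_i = 9*8^i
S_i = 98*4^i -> [98, 392, 1568, 6272, 25088]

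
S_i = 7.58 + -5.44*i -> [7.58, 2.14, -3.3, -8.74, -14.18]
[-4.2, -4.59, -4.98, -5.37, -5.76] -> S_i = -4.20 + -0.39*i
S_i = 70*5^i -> [70, 350, 1750, 8750, 43750]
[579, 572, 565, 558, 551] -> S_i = 579 + -7*i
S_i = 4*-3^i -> [4, -12, 36, -108, 324]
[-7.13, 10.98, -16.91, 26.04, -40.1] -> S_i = -7.13*(-1.54)^i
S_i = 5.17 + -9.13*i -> [5.17, -3.96, -13.09, -22.22, -31.35]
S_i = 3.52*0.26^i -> [3.52, 0.92, 0.24, 0.06, 0.02]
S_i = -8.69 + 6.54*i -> [-8.69, -2.15, 4.39, 10.93, 17.47]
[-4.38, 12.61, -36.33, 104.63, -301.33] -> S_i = -4.38*(-2.88)^i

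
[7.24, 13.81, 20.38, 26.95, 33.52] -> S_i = 7.24 + 6.57*i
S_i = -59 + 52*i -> [-59, -7, 45, 97, 149]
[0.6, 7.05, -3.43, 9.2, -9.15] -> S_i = Random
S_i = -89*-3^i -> [-89, 267, -801, 2403, -7209]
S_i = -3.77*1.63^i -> [-3.77, -6.15, -10.02, -16.33, -26.61]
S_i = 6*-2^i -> [6, -12, 24, -48, 96]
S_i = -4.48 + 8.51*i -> [-4.48, 4.03, 12.54, 21.05, 29.56]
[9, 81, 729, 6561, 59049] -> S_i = 9*9^i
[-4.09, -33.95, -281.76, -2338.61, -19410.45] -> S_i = -4.09*8.30^i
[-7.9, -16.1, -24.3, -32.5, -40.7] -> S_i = -7.90 + -8.20*i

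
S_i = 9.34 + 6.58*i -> [9.34, 15.92, 22.5, 29.08, 35.66]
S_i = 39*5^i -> [39, 195, 975, 4875, 24375]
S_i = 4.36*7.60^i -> [4.36, 33.14, 251.83, 1913.94, 14545.91]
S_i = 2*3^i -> [2, 6, 18, 54, 162]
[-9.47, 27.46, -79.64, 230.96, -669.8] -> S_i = -9.47*(-2.90)^i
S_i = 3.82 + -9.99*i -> [3.82, -6.17, -16.16, -26.15, -36.14]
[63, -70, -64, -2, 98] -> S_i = Random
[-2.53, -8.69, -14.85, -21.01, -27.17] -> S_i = -2.53 + -6.16*i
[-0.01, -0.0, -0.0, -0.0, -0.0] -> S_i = -0.01*0.49^i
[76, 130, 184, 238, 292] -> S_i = 76 + 54*i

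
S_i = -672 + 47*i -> [-672, -625, -578, -531, -484]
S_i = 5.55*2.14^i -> [5.55, 11.88, 25.42, 54.39, 116.4]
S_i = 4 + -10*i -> [4, -6, -16, -26, -36]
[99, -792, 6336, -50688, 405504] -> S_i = 99*-8^i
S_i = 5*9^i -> [5, 45, 405, 3645, 32805]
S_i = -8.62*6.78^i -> [-8.62, -58.44, -396.25, -2686.56, -18214.87]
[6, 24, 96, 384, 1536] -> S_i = 6*4^i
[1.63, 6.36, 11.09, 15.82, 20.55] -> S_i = 1.63 + 4.73*i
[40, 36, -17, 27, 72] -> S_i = Random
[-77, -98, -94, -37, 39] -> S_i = Random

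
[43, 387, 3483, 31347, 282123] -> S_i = 43*9^i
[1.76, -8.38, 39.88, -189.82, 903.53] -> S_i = 1.76*(-4.76)^i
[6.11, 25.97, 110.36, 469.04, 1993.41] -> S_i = 6.11*4.25^i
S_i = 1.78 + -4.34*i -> [1.78, -2.56, -6.9, -11.24, -15.58]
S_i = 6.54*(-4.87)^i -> [6.54, -31.85, 155.11, -755.38, 3678.69]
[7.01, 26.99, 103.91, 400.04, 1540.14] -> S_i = 7.01*3.85^i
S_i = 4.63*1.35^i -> [4.63, 6.25, 8.44, 11.39, 15.38]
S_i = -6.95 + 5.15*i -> [-6.95, -1.8, 3.35, 8.5, 13.65]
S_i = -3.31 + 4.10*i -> [-3.31, 0.79, 4.89, 8.99, 13.09]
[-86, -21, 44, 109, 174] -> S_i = -86 + 65*i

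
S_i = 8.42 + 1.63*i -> [8.42, 10.05, 11.68, 13.31, 14.94]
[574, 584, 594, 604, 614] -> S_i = 574 + 10*i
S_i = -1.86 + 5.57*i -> [-1.86, 3.71, 9.28, 14.85, 20.42]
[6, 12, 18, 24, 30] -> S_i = 6 + 6*i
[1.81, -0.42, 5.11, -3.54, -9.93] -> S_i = Random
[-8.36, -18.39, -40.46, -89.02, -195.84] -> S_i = -8.36*2.20^i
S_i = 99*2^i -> [99, 198, 396, 792, 1584]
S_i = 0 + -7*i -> [0, -7, -14, -21, -28]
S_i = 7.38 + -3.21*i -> [7.38, 4.17, 0.96, -2.25, -5.46]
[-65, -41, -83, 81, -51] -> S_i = Random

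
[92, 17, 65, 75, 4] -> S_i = Random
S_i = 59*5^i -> [59, 295, 1475, 7375, 36875]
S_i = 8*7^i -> [8, 56, 392, 2744, 19208]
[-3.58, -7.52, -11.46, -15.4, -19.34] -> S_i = -3.58 + -3.94*i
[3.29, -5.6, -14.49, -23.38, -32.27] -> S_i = 3.29 + -8.89*i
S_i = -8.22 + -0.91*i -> [-8.22, -9.13, -10.04, -10.95, -11.86]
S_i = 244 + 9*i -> [244, 253, 262, 271, 280]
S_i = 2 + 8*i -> [2, 10, 18, 26, 34]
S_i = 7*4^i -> [7, 28, 112, 448, 1792]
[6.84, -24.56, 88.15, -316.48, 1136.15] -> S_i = 6.84*(-3.59)^i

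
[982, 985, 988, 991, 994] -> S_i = 982 + 3*i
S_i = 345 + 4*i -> [345, 349, 353, 357, 361]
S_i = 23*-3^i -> [23, -69, 207, -621, 1863]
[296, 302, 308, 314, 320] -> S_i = 296 + 6*i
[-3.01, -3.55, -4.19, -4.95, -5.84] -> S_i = -3.01*1.18^i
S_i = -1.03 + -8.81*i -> [-1.03, -9.84, -18.65, -27.46, -36.27]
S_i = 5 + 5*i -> [5, 10, 15, 20, 25]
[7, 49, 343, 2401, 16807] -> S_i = 7*7^i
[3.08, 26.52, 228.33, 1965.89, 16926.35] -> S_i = 3.08*8.61^i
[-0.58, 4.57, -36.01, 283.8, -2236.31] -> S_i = -0.58*(-7.88)^i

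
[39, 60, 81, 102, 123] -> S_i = 39 + 21*i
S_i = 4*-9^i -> [4, -36, 324, -2916, 26244]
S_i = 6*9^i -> [6, 54, 486, 4374, 39366]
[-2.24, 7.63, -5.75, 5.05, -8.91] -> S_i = Random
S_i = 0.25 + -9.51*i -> [0.25, -9.26, -18.77, -28.28, -37.79]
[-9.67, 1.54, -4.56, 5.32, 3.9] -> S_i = Random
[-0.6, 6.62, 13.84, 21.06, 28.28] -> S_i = -0.60 + 7.22*i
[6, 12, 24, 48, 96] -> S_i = 6*2^i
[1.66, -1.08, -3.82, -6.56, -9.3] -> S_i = 1.66 + -2.74*i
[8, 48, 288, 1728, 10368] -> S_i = 8*6^i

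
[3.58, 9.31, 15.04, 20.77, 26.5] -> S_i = 3.58 + 5.73*i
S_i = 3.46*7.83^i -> [3.46, 27.09, 212.13, 1660.97, 13005.38]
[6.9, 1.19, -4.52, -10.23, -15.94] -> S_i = 6.90 + -5.71*i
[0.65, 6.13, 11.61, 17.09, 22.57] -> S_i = 0.65 + 5.48*i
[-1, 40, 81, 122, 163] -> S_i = -1 + 41*i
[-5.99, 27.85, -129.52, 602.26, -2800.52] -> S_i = -5.99*(-4.65)^i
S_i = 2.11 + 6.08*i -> [2.11, 8.19, 14.27, 20.35, 26.43]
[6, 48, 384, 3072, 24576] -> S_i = 6*8^i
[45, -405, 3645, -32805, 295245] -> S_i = 45*-9^i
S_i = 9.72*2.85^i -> [9.72, 27.7, 78.95, 225.01, 641.28]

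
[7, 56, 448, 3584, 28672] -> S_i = 7*8^i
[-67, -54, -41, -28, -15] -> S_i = -67 + 13*i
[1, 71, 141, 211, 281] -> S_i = 1 + 70*i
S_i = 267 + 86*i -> [267, 353, 439, 525, 611]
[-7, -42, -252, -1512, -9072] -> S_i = -7*6^i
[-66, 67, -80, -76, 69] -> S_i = Random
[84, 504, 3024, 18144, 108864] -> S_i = 84*6^i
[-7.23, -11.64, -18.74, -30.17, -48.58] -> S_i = -7.23*1.61^i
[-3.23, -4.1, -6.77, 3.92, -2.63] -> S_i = Random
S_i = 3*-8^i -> [3, -24, 192, -1536, 12288]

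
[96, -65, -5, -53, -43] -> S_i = Random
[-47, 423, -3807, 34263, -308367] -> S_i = -47*-9^i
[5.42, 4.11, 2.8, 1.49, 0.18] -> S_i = 5.42 + -1.31*i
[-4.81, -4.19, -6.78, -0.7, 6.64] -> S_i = Random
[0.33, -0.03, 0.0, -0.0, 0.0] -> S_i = 0.33*(-0.10)^i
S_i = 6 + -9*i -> [6, -3, -12, -21, -30]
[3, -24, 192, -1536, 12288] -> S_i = 3*-8^i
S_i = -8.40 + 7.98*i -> [-8.4, -0.42, 7.56, 15.54, 23.52]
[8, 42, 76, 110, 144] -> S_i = 8 + 34*i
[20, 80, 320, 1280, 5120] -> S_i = 20*4^i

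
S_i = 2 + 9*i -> [2, 11, 20, 29, 38]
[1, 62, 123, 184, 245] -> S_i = 1 + 61*i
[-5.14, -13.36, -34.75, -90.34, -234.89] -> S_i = -5.14*2.60^i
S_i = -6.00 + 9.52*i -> [-6.0, 3.52, 13.04, 22.56, 32.08]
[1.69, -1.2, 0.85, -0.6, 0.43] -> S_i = 1.69*(-0.71)^i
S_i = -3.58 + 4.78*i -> [-3.58, 1.2, 5.98, 10.76, 15.54]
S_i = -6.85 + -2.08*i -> [-6.85, -8.93, -11.01, -13.09, -15.17]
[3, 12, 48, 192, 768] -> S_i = 3*4^i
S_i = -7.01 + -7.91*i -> [-7.01, -14.92, -22.83, -30.74, -38.65]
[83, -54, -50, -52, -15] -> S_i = Random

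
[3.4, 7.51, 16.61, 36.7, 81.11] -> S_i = 3.40*2.21^i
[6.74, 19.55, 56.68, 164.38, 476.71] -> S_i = 6.74*2.90^i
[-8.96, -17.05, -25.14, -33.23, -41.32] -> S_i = -8.96 + -8.09*i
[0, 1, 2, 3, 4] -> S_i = 0 + 1*i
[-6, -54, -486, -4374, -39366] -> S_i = -6*9^i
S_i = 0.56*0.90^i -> [0.56, 0.5, 0.45, 0.41, 0.37]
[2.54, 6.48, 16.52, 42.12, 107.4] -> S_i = 2.54*2.55^i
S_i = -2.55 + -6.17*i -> [-2.55, -8.72, -14.89, -21.06, -27.23]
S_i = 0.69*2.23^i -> [0.69, 1.54, 3.43, 7.65, 17.06]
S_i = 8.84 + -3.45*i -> [8.84, 5.39, 1.94, -1.51, -4.96]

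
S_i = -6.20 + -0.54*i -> [-6.2, -6.74, -7.28, -7.82, -8.36]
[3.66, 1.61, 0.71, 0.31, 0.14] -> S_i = 3.66*0.44^i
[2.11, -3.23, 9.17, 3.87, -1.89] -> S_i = Random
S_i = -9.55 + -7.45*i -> [-9.55, -17.0, -24.45, -31.9, -39.35]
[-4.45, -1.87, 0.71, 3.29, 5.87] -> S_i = -4.45 + 2.58*i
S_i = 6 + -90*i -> [6, -84, -174, -264, -354]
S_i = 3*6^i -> [3, 18, 108, 648, 3888]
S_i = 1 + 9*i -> [1, 10, 19, 28, 37]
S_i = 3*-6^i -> [3, -18, 108, -648, 3888]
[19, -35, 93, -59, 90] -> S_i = Random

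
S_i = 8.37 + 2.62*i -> [8.37, 10.99, 13.61, 16.23, 18.85]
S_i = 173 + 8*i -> [173, 181, 189, 197, 205]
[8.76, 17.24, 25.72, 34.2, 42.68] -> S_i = 8.76 + 8.48*i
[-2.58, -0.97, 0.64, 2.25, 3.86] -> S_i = -2.58 + 1.61*i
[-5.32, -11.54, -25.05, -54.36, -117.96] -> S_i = -5.32*2.17^i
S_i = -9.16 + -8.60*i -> [-9.16, -17.76, -26.36, -34.96, -43.56]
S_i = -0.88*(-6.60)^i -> [-0.88, 5.81, -38.33, 253.0, -1669.78]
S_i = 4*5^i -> [4, 20, 100, 500, 2500]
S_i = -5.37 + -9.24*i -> [-5.37, -14.61, -23.85, -33.09, -42.33]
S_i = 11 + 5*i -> [11, 16, 21, 26, 31]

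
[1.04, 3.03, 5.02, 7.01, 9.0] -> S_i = 1.04 + 1.99*i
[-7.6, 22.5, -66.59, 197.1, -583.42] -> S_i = -7.60*(-2.96)^i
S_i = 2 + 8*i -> [2, 10, 18, 26, 34]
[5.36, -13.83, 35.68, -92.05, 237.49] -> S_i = 5.36*(-2.58)^i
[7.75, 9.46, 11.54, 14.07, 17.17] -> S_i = 7.75*1.22^i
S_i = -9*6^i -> [-9, -54, -324, -1944, -11664]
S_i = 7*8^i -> [7, 56, 448, 3584, 28672]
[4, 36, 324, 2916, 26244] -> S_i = 4*9^i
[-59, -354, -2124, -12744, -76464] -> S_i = -59*6^i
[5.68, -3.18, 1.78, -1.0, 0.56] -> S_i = 5.68*(-0.56)^i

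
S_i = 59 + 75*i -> [59, 134, 209, 284, 359]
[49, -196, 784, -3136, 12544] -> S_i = 49*-4^i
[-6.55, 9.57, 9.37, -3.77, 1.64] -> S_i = Random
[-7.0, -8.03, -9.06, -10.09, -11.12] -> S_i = -7.00 + -1.03*i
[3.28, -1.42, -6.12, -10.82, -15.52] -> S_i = 3.28 + -4.70*i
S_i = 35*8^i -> [35, 280, 2240, 17920, 143360]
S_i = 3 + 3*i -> [3, 6, 9, 12, 15]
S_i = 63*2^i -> [63, 126, 252, 504, 1008]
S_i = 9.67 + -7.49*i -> [9.67, 2.18, -5.31, -12.8, -20.29]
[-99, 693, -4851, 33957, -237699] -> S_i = -99*-7^i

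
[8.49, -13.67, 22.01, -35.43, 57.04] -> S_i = 8.49*(-1.61)^i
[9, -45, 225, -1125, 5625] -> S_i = 9*-5^i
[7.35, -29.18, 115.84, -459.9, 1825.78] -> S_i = 7.35*(-3.97)^i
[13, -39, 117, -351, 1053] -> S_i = 13*-3^i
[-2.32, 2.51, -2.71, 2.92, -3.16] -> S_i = -2.32*(-1.08)^i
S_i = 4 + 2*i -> [4, 6, 8, 10, 12]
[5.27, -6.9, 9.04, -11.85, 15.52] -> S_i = 5.27*(-1.31)^i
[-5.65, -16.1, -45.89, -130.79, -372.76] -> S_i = -5.65*2.85^i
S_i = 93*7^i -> [93, 651, 4557, 31899, 223293]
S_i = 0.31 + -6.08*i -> [0.31, -5.77, -11.85, -17.93, -24.01]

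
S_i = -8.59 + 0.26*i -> [-8.59, -8.33, -8.07, -7.81, -7.55]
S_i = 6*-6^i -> [6, -36, 216, -1296, 7776]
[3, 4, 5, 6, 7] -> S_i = 3 + 1*i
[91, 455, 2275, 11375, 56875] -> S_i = 91*5^i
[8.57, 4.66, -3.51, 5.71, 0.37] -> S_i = Random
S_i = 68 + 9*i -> [68, 77, 86, 95, 104]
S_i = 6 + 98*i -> [6, 104, 202, 300, 398]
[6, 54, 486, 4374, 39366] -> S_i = 6*9^i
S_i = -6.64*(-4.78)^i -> [-6.64, 31.74, -151.71, 725.19, -3466.41]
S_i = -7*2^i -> [-7, -14, -28, -56, -112]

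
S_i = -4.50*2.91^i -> [-4.5, -13.1, -38.11, -110.89, -322.69]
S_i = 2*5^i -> [2, 10, 50, 250, 1250]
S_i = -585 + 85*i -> [-585, -500, -415, -330, -245]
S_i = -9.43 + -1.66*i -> [-9.43, -11.09, -12.75, -14.41, -16.07]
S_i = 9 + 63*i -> [9, 72, 135, 198, 261]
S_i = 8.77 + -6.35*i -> [8.77, 2.42, -3.93, -10.28, -16.63]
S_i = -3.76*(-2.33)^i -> [-3.76, 8.76, -20.41, 47.56, -110.82]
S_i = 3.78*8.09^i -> [3.78, 30.58, 247.39, 2001.42, 16191.46]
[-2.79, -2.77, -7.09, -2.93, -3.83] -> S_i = Random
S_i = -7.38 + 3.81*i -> [-7.38, -3.57, 0.24, 4.05, 7.86]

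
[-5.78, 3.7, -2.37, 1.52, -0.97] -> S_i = -5.78*(-0.64)^i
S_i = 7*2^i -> [7, 14, 28, 56, 112]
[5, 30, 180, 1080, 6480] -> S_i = 5*6^i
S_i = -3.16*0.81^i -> [-3.16, -2.56, -2.07, -1.68, -1.36]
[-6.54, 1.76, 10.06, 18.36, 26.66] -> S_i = -6.54 + 8.30*i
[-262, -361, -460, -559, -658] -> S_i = -262 + -99*i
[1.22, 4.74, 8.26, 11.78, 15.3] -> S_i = 1.22 + 3.52*i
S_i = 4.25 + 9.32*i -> [4.25, 13.57, 22.89, 32.21, 41.53]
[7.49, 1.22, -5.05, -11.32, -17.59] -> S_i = 7.49 + -6.27*i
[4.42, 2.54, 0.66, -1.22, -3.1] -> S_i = 4.42 + -1.88*i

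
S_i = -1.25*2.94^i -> [-1.25, -3.68, -10.8, -31.77, -93.39]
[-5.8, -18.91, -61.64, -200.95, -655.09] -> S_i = -5.80*3.26^i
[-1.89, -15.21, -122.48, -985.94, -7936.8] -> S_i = -1.89*8.05^i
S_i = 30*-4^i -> [30, -120, 480, -1920, 7680]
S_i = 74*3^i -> [74, 222, 666, 1998, 5994]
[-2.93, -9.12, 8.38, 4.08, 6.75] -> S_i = Random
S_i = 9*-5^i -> [9, -45, 225, -1125, 5625]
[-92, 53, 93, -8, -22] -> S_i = Random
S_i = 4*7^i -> [4, 28, 196, 1372, 9604]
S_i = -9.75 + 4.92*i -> [-9.75, -4.83, 0.09, 5.01, 9.93]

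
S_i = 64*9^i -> [64, 576, 5184, 46656, 419904]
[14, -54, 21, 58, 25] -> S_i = Random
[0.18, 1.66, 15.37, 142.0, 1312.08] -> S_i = 0.18*9.24^i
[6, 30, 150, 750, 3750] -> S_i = 6*5^i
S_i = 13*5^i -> [13, 65, 325, 1625, 8125]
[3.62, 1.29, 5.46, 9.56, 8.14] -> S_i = Random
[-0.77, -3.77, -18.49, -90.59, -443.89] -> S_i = -0.77*4.90^i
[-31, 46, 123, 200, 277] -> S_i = -31 + 77*i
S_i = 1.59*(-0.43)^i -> [1.59, -0.68, 0.29, -0.13, 0.05]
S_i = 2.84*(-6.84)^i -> [2.84, -19.43, 132.87, -908.84, 6216.45]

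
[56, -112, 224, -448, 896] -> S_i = 56*-2^i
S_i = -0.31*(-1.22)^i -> [-0.31, 0.38, -0.46, 0.56, -0.69]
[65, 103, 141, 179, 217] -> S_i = 65 + 38*i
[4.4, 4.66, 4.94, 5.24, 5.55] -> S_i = 4.40*1.06^i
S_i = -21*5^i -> [-21, -105, -525, -2625, -13125]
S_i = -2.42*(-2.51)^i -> [-2.42, 6.07, -15.25, 38.27, -96.05]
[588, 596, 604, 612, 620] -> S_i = 588 + 8*i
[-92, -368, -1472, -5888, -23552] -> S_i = -92*4^i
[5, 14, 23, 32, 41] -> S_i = 5 + 9*i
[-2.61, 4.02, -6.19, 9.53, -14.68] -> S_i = -2.61*(-1.54)^i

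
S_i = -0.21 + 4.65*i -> [-0.21, 4.44, 9.09, 13.74, 18.39]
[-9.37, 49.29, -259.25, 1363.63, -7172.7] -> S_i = -9.37*(-5.26)^i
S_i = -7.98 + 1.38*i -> [-7.98, -6.6, -5.22, -3.84, -2.46]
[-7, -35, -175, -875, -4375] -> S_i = -7*5^i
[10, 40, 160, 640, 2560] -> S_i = 10*4^i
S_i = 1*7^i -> [1, 7, 49, 343, 2401]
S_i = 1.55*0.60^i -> [1.55, 0.93, 0.56, 0.33, 0.2]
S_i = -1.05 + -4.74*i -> [-1.05, -5.79, -10.53, -15.27, -20.01]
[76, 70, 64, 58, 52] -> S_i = 76 + -6*i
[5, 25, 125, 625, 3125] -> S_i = 5*5^i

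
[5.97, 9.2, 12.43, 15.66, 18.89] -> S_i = 5.97 + 3.23*i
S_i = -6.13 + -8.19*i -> [-6.13, -14.32, -22.51, -30.7, -38.89]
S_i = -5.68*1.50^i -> [-5.68, -8.52, -12.78, -19.17, -28.76]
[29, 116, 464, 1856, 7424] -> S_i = 29*4^i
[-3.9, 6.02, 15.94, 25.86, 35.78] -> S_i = -3.90 + 9.92*i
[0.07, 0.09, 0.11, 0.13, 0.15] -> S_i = 0.07 + 0.02*i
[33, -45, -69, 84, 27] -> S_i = Random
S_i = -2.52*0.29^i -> [-2.52, -0.73, -0.21, -0.06, -0.02]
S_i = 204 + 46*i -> [204, 250, 296, 342, 388]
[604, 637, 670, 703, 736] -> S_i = 604 + 33*i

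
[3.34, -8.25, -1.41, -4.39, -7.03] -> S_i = Random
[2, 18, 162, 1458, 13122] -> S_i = 2*9^i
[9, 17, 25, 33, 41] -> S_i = 9 + 8*i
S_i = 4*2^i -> [4, 8, 16, 32, 64]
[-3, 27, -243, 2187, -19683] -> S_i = -3*-9^i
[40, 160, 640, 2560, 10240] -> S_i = 40*4^i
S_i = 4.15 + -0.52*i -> [4.15, 3.63, 3.11, 2.59, 2.07]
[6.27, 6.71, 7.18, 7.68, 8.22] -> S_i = 6.27*1.07^i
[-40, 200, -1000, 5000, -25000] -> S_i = -40*-5^i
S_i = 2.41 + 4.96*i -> [2.41, 7.37, 12.33, 17.29, 22.25]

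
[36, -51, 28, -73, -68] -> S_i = Random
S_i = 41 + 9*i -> [41, 50, 59, 68, 77]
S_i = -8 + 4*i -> [-8, -4, 0, 4, 8]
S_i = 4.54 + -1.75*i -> [4.54, 2.79, 1.04, -0.71, -2.46]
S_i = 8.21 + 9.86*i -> [8.21, 18.07, 27.93, 37.79, 47.65]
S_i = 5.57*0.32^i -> [5.57, 1.78, 0.57, 0.18, 0.06]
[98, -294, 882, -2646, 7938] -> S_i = 98*-3^i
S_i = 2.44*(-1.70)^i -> [2.44, -4.15, 7.05, -11.99, 20.38]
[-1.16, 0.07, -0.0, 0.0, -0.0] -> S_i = -1.16*(-0.06)^i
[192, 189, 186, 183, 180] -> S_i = 192 + -3*i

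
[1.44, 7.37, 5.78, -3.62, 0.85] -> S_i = Random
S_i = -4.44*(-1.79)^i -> [-4.44, 7.95, -14.23, 25.46, -45.58]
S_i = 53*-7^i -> [53, -371, 2597, -18179, 127253]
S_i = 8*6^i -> [8, 48, 288, 1728, 10368]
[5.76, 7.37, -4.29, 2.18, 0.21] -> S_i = Random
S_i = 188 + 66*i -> [188, 254, 320, 386, 452]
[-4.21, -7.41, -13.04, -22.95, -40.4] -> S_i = -4.21*1.76^i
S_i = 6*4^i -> [6, 24, 96, 384, 1536]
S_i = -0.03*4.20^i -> [-0.03, -0.13, -0.53, -2.22, -9.34]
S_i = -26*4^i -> [-26, -104, -416, -1664, -6656]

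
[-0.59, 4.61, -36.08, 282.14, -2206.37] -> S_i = -0.59*(-7.82)^i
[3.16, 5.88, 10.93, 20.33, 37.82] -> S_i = 3.16*1.86^i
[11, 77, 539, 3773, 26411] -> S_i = 11*7^i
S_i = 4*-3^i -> [4, -12, 36, -108, 324]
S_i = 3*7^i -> [3, 21, 147, 1029, 7203]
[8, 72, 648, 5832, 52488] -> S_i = 8*9^i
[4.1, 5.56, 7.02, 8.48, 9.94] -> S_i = 4.10 + 1.46*i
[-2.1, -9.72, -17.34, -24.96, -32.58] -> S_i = -2.10 + -7.62*i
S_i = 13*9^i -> [13, 117, 1053, 9477, 85293]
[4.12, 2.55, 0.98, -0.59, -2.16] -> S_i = 4.12 + -1.57*i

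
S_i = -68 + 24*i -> [-68, -44, -20, 4, 28]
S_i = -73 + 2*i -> [-73, -71, -69, -67, -65]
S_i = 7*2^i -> [7, 14, 28, 56, 112]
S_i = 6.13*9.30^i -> [6.13, 57.01, 530.18, 4930.71, 45855.59]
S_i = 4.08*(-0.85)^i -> [4.08, -3.47, 2.95, -2.51, 2.13]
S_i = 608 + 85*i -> [608, 693, 778, 863, 948]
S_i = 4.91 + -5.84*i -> [4.91, -0.93, -6.77, -12.61, -18.45]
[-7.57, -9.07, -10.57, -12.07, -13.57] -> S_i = -7.57 + -1.50*i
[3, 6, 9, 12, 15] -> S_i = 3 + 3*i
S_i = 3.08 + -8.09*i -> [3.08, -5.01, -13.1, -21.19, -29.28]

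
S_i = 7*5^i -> [7, 35, 175, 875, 4375]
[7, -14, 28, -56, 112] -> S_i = 7*-2^i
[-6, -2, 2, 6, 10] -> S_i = -6 + 4*i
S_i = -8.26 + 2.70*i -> [-8.26, -5.56, -2.86, -0.16, 2.54]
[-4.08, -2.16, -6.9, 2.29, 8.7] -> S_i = Random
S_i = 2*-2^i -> [2, -4, 8, -16, 32]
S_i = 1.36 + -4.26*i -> [1.36, -2.9, -7.16, -11.42, -15.68]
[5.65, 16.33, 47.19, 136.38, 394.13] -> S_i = 5.65*2.89^i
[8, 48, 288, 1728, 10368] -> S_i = 8*6^i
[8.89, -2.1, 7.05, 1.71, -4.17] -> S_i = Random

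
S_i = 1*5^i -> [1, 5, 25, 125, 625]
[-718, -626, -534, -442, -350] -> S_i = -718 + 92*i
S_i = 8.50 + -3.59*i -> [8.5, 4.91, 1.32, -2.27, -5.86]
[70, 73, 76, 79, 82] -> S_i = 70 + 3*i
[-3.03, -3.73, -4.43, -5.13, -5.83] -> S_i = -3.03 + -0.70*i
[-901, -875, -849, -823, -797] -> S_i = -901 + 26*i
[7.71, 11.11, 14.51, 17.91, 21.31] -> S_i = 7.71 + 3.40*i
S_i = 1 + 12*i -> [1, 13, 25, 37, 49]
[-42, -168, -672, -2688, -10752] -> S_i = -42*4^i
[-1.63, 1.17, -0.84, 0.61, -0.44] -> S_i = -1.63*(-0.72)^i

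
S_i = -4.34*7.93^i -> [-4.34, -34.42, -272.92, -2164.26, -17162.58]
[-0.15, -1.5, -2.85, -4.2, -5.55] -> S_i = -0.15 + -1.35*i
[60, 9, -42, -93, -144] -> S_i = 60 + -51*i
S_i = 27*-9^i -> [27, -243, 2187, -19683, 177147]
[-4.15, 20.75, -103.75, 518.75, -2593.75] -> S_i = -4.15*(-5.00)^i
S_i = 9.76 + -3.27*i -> [9.76, 6.49, 3.22, -0.05, -3.32]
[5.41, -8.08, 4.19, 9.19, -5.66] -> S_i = Random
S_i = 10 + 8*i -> [10, 18, 26, 34, 42]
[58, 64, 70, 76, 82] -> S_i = 58 + 6*i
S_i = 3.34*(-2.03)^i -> [3.34, -6.78, 13.76, -27.94, 56.72]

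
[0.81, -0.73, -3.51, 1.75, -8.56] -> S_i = Random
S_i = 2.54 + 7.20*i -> [2.54, 9.74, 16.94, 24.14, 31.34]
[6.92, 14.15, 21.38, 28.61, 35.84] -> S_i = 6.92 + 7.23*i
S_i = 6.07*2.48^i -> [6.07, 15.05, 37.33, 92.59, 229.61]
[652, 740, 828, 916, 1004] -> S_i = 652 + 88*i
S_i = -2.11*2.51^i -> [-2.11, -5.3, -13.29, -33.37, -83.75]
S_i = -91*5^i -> [-91, -455, -2275, -11375, -56875]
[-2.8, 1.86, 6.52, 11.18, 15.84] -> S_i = -2.80 + 4.66*i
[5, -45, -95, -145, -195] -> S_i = 5 + -50*i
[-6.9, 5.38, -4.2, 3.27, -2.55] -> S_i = -6.90*(-0.78)^i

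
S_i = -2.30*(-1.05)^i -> [-2.3, 2.42, -2.54, 2.66, -2.8]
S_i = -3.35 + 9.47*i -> [-3.35, 6.12, 15.59, 25.06, 34.53]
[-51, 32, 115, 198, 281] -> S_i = -51 + 83*i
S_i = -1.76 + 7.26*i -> [-1.76, 5.5, 12.76, 20.02, 27.28]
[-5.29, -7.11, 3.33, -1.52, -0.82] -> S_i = Random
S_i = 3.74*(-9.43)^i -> [3.74, -35.27, 332.58, -3136.22, 29574.57]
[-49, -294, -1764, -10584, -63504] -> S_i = -49*6^i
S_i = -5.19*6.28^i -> [-5.19, -32.59, -204.69, -1285.42, -8072.46]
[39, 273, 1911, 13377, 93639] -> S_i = 39*7^i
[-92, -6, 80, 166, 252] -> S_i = -92 + 86*i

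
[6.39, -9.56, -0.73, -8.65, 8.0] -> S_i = Random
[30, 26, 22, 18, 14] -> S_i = 30 + -4*i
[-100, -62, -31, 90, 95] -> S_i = Random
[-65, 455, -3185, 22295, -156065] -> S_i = -65*-7^i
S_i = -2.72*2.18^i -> [-2.72, -5.93, -12.93, -28.18, -61.43]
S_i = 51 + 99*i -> [51, 150, 249, 348, 447]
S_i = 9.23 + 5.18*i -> [9.23, 14.41, 19.59, 24.77, 29.95]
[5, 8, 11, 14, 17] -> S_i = 5 + 3*i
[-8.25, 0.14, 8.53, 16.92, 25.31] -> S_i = -8.25 + 8.39*i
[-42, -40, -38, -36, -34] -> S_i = -42 + 2*i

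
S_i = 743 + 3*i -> [743, 746, 749, 752, 755]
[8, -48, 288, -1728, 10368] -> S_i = 8*-6^i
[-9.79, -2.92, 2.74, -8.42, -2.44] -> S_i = Random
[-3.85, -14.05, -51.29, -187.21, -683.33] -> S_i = -3.85*3.65^i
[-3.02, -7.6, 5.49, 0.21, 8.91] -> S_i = Random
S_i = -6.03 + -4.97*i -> [-6.03, -11.0, -15.97, -20.94, -25.91]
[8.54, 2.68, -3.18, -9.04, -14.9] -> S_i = 8.54 + -5.86*i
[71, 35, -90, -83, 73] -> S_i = Random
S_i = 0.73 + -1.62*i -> [0.73, -0.89, -2.51, -4.13, -5.75]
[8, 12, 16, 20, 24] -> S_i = 8 + 4*i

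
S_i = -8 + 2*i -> [-8, -6, -4, -2, 0]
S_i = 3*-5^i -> [3, -15, 75, -375, 1875]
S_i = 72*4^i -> [72, 288, 1152, 4608, 18432]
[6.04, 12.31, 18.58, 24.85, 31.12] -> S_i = 6.04 + 6.27*i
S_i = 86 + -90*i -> [86, -4, -94, -184, -274]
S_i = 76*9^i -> [76, 684, 6156, 55404, 498636]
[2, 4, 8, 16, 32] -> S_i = 2*2^i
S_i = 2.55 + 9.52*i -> [2.55, 12.07, 21.59, 31.11, 40.63]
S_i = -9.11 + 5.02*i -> [-9.11, -4.09, 0.93, 5.95, 10.97]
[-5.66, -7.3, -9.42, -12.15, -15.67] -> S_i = -5.66*1.29^i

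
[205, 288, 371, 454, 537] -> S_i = 205 + 83*i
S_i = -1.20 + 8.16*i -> [-1.2, 6.96, 15.12, 23.28, 31.44]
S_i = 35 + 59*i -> [35, 94, 153, 212, 271]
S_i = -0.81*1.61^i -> [-0.81, -1.3, -2.1, -3.38, -5.44]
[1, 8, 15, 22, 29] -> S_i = 1 + 7*i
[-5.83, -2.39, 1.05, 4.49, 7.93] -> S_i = -5.83 + 3.44*i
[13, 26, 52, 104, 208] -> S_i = 13*2^i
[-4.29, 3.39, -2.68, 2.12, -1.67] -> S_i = -4.29*(-0.79)^i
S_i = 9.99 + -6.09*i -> [9.99, 3.9, -2.19, -8.28, -14.37]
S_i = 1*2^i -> [1, 2, 4, 8, 16]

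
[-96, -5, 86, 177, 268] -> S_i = -96 + 91*i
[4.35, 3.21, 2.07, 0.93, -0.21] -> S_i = 4.35 + -1.14*i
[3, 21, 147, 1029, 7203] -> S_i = 3*7^i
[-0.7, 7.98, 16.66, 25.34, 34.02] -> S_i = -0.70 + 8.68*i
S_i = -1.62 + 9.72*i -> [-1.62, 8.1, 17.82, 27.54, 37.26]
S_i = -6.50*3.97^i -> [-6.5, -25.8, -102.45, -406.71, -1614.64]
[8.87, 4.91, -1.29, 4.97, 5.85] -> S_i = Random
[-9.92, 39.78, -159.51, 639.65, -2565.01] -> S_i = -9.92*(-4.01)^i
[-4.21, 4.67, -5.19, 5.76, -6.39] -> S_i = -4.21*(-1.11)^i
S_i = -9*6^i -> [-9, -54, -324, -1944, -11664]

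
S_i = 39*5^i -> [39, 195, 975, 4875, 24375]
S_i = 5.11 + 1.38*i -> [5.11, 6.49, 7.87, 9.25, 10.63]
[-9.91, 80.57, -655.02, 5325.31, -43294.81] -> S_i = -9.91*(-8.13)^i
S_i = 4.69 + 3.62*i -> [4.69, 8.31, 11.93, 15.55, 19.17]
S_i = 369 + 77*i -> [369, 446, 523, 600, 677]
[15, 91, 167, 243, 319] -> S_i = 15 + 76*i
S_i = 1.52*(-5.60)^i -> [1.52, -8.51, 47.67, -266.94, 1494.84]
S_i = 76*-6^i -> [76, -456, 2736, -16416, 98496]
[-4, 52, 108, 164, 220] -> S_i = -4 + 56*i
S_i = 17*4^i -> [17, 68, 272, 1088, 4352]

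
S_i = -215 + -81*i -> [-215, -296, -377, -458, -539]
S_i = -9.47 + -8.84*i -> [-9.47, -18.31, -27.15, -35.99, -44.83]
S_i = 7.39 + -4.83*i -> [7.39, 2.56, -2.27, -7.1, -11.93]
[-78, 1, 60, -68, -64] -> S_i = Random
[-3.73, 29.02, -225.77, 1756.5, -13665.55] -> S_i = -3.73*(-7.78)^i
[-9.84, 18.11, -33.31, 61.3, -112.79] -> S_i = -9.84*(-1.84)^i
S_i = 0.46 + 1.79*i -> [0.46, 2.25, 4.04, 5.83, 7.62]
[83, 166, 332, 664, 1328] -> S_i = 83*2^i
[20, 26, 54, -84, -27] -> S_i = Random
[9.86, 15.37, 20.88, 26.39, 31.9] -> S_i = 9.86 + 5.51*i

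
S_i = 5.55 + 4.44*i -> [5.55, 9.99, 14.43, 18.87, 23.31]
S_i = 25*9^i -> [25, 225, 2025, 18225, 164025]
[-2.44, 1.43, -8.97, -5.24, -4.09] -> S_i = Random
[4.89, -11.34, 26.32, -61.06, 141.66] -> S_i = 4.89*(-2.32)^i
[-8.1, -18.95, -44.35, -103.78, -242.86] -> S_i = -8.10*2.34^i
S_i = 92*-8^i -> [92, -736, 5888, -47104, 376832]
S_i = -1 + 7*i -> [-1, 6, 13, 20, 27]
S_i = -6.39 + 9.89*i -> [-6.39, 3.5, 13.39, 23.28, 33.17]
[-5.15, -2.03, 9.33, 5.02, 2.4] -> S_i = Random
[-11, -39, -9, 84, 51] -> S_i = Random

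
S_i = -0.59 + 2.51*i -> [-0.59, 1.92, 4.43, 6.94, 9.45]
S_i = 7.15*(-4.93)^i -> [7.15, -35.25, 173.78, -856.74, 4223.71]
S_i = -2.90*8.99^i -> [-2.9, -26.07, -234.38, -2107.06, -18942.48]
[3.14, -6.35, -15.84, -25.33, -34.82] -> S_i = 3.14 + -9.49*i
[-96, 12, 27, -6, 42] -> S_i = Random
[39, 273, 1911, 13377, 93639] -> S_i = 39*7^i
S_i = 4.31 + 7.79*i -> [4.31, 12.1, 19.89, 27.68, 35.47]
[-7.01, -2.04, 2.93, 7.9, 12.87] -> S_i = -7.01 + 4.97*i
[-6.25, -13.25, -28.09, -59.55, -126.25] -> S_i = -6.25*2.12^i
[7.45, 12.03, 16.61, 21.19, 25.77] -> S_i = 7.45 + 4.58*i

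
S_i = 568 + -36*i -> [568, 532, 496, 460, 424]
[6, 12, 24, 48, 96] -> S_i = 6*2^i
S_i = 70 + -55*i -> [70, 15, -40, -95, -150]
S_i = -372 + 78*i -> [-372, -294, -216, -138, -60]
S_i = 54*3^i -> [54, 162, 486, 1458, 4374]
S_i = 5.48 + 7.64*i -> [5.48, 13.12, 20.76, 28.4, 36.04]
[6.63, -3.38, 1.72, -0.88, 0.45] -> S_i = 6.63*(-0.51)^i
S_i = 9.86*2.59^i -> [9.86, 25.54, 66.14, 171.31, 443.69]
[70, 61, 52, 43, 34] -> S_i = 70 + -9*i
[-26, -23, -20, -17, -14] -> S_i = -26 + 3*i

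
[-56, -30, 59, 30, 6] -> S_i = Random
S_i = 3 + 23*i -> [3, 26, 49, 72, 95]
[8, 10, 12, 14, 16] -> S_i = 8 + 2*i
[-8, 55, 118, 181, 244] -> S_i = -8 + 63*i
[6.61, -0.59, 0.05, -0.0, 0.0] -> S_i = 6.61*(-0.09)^i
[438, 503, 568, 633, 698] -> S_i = 438 + 65*i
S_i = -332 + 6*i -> [-332, -326, -320, -314, -308]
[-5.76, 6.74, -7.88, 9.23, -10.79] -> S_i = -5.76*(-1.17)^i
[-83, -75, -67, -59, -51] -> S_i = -83 + 8*i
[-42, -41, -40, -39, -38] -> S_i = -42 + 1*i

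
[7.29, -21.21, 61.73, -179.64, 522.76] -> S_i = 7.29*(-2.91)^i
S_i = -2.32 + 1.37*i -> [-2.32, -0.95, 0.42, 1.79, 3.16]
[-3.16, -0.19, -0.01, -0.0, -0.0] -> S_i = -3.16*0.06^i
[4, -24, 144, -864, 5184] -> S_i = 4*-6^i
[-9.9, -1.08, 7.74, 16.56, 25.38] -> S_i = -9.90 + 8.82*i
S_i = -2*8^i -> [-2, -16, -128, -1024, -8192]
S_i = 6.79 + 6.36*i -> [6.79, 13.15, 19.51, 25.87, 32.23]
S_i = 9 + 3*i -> [9, 12, 15, 18, 21]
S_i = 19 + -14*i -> [19, 5, -9, -23, -37]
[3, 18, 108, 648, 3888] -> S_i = 3*6^i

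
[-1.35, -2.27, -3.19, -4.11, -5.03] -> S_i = -1.35 + -0.92*i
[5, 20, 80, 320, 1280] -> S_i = 5*4^i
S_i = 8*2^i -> [8, 16, 32, 64, 128]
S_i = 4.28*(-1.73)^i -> [4.28, -7.4, 12.81, -22.16, 38.34]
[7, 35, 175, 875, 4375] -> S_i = 7*5^i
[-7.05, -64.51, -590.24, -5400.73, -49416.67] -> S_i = -7.05*9.15^i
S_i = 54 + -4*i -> [54, 50, 46, 42, 38]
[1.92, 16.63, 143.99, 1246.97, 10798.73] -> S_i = 1.92*8.66^i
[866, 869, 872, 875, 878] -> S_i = 866 + 3*i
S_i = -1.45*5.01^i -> [-1.45, -7.26, -36.4, -182.34, -913.52]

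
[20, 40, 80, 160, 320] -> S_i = 20*2^i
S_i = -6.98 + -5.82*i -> [-6.98, -12.8, -18.62, -24.44, -30.26]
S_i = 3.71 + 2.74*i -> [3.71, 6.45, 9.19, 11.93, 14.67]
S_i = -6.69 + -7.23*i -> [-6.69, -13.92, -21.15, -28.38, -35.61]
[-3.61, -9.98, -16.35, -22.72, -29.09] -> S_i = -3.61 + -6.37*i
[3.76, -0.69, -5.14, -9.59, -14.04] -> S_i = 3.76 + -4.45*i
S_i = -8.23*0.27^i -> [-8.23, -2.22, -0.6, -0.16, -0.04]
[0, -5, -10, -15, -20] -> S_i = 0 + -5*i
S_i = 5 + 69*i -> [5, 74, 143, 212, 281]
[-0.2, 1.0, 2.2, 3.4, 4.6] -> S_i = -0.20 + 1.20*i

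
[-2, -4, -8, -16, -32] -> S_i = -2*2^i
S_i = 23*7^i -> [23, 161, 1127, 7889, 55223]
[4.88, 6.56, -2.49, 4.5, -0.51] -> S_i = Random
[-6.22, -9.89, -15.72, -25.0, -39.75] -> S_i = -6.22*1.59^i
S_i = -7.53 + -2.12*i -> [-7.53, -9.65, -11.77, -13.89, -16.01]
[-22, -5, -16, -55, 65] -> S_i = Random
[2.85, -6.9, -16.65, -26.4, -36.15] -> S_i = 2.85 + -9.75*i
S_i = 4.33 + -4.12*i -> [4.33, 0.21, -3.91, -8.03, -12.15]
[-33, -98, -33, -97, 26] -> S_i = Random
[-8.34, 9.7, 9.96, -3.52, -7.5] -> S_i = Random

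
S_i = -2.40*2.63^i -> [-2.4, -6.31, -16.6, -43.66, -114.82]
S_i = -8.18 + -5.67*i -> [-8.18, -13.85, -19.52, -25.19, -30.86]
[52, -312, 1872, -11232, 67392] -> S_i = 52*-6^i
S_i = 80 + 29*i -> [80, 109, 138, 167, 196]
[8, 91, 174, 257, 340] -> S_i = 8 + 83*i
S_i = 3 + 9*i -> [3, 12, 21, 30, 39]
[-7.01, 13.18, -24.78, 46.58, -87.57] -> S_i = -7.01*(-1.88)^i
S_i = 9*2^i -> [9, 18, 36, 72, 144]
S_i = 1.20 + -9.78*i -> [1.2, -8.58, -18.36, -28.14, -37.92]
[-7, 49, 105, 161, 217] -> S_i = -7 + 56*i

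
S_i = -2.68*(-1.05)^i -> [-2.68, 2.81, -2.95, 3.1, -3.26]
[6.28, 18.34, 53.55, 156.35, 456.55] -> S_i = 6.28*2.92^i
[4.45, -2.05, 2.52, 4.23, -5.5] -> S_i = Random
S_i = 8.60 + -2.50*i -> [8.6, 6.1, 3.6, 1.1, -1.4]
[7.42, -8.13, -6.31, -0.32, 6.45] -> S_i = Random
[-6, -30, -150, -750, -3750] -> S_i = -6*5^i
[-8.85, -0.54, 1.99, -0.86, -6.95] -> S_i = Random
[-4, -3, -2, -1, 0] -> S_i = -4 + 1*i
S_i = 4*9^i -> [4, 36, 324, 2916, 26244]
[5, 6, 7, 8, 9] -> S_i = 5 + 1*i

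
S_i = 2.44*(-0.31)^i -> [2.44, -0.76, 0.23, -0.07, 0.02]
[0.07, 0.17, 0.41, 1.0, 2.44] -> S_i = 0.07*2.43^i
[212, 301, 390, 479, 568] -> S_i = 212 + 89*i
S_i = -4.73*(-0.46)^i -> [-4.73, 2.18, -1.0, 0.46, -0.21]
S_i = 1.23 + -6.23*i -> [1.23, -5.0, -11.23, -17.46, -23.69]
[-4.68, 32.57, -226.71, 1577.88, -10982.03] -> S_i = -4.68*(-6.96)^i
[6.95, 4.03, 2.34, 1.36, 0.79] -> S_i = 6.95*0.58^i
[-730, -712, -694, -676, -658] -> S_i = -730 + 18*i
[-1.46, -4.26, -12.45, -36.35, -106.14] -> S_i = -1.46*2.92^i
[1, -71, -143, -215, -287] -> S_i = 1 + -72*i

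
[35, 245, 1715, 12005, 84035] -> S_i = 35*7^i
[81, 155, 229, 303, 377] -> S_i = 81 + 74*i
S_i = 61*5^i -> [61, 305, 1525, 7625, 38125]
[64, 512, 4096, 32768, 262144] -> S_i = 64*8^i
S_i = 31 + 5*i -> [31, 36, 41, 46, 51]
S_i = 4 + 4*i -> [4, 8, 12, 16, 20]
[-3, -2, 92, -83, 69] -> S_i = Random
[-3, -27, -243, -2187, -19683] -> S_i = -3*9^i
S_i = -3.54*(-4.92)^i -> [-3.54, 17.42, -85.69, 421.6, -2074.26]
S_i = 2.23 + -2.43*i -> [2.23, -0.2, -2.63, -5.06, -7.49]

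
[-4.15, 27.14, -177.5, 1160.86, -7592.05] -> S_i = -4.15*(-6.54)^i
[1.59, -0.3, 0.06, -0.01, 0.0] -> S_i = 1.59*(-0.19)^i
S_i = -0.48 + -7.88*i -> [-0.48, -8.36, -16.24, -24.12, -32.0]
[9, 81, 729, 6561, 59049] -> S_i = 9*9^i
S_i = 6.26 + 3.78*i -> [6.26, 10.04, 13.82, 17.6, 21.38]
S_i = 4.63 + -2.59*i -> [4.63, 2.04, -0.55, -3.14, -5.73]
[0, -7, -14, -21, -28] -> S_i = 0 + -7*i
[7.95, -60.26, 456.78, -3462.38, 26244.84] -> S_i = 7.95*(-7.58)^i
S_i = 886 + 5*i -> [886, 891, 896, 901, 906]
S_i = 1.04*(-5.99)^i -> [1.04, -6.23, 37.32, -223.52, 1338.88]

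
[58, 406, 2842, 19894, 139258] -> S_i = 58*7^i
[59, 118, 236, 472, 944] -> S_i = 59*2^i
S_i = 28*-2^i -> [28, -56, 112, -224, 448]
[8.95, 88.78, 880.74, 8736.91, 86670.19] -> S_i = 8.95*9.92^i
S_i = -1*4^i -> [-1, -4, -16, -64, -256]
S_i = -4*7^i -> [-4, -28, -196, -1372, -9604]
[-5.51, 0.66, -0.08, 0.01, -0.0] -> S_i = -5.51*(-0.12)^i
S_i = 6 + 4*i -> [6, 10, 14, 18, 22]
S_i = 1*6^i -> [1, 6, 36, 216, 1296]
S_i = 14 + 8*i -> [14, 22, 30, 38, 46]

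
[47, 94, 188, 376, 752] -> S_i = 47*2^i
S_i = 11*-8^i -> [11, -88, 704, -5632, 45056]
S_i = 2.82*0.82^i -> [2.82, 2.31, 1.9, 1.55, 1.27]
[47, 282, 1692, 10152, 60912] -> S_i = 47*6^i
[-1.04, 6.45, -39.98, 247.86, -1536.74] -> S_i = -1.04*(-6.20)^i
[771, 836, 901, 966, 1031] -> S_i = 771 + 65*i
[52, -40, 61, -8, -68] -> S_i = Random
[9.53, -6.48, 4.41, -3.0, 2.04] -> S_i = 9.53*(-0.68)^i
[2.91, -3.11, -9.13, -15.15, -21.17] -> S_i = 2.91 + -6.02*i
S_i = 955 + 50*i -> [955, 1005, 1055, 1105, 1155]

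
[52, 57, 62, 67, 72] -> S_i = 52 + 5*i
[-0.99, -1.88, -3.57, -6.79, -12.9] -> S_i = -0.99*1.90^i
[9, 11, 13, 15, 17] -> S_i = 9 + 2*i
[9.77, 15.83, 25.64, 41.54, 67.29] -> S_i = 9.77*1.62^i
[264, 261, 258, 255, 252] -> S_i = 264 + -3*i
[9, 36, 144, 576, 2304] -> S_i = 9*4^i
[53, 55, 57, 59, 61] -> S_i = 53 + 2*i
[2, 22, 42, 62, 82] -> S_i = 2 + 20*i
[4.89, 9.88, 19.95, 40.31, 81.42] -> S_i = 4.89*2.02^i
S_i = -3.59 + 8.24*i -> [-3.59, 4.65, 12.89, 21.13, 29.37]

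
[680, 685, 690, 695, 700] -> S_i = 680 + 5*i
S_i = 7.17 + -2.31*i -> [7.17, 4.86, 2.55, 0.24, -2.07]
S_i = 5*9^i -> [5, 45, 405, 3645, 32805]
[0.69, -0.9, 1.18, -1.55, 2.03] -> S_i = 0.69*(-1.31)^i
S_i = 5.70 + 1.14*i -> [5.7, 6.84, 7.98, 9.12, 10.26]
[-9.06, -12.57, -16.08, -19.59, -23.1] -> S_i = -9.06 + -3.51*i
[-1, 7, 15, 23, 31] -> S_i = -1 + 8*i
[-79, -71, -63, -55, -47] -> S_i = -79 + 8*i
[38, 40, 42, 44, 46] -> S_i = 38 + 2*i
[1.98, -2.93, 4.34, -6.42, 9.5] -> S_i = 1.98*(-1.48)^i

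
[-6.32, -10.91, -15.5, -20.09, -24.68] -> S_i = -6.32 + -4.59*i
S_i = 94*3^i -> [94, 282, 846, 2538, 7614]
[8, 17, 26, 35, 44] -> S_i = 8 + 9*i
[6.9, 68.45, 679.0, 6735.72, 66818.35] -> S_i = 6.90*9.92^i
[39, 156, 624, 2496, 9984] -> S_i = 39*4^i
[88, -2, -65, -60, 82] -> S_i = Random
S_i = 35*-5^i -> [35, -175, 875, -4375, 21875]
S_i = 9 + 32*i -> [9, 41, 73, 105, 137]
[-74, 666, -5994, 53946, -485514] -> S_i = -74*-9^i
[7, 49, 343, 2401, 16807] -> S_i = 7*7^i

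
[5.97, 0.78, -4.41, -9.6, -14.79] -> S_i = 5.97 + -5.19*i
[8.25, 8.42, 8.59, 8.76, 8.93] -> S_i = 8.25 + 0.17*i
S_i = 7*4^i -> [7, 28, 112, 448, 1792]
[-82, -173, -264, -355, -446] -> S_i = -82 + -91*i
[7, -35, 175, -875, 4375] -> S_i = 7*-5^i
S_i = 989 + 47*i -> [989, 1036, 1083, 1130, 1177]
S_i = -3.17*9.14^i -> [-3.17, -28.97, -264.82, -2420.46, -22123.0]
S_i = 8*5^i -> [8, 40, 200, 1000, 5000]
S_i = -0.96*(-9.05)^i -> [-0.96, 8.69, -78.63, 711.57, -6439.7]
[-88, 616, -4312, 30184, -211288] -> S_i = -88*-7^i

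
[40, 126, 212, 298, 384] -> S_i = 40 + 86*i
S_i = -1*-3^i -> [-1, 3, -9, 27, -81]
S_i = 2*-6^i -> [2, -12, 72, -432, 2592]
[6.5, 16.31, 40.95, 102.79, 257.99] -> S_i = 6.50*2.51^i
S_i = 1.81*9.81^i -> [1.81, 17.76, 174.19, 1708.78, 16763.11]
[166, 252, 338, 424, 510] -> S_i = 166 + 86*i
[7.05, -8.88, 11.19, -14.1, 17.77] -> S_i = 7.05*(-1.26)^i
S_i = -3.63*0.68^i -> [-3.63, -2.47, -1.68, -1.14, -0.78]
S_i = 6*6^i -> [6, 36, 216, 1296, 7776]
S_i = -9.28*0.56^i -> [-9.28, -5.2, -2.91, -1.63, -0.91]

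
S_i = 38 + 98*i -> [38, 136, 234, 332, 430]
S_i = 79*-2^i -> [79, -158, 316, -632, 1264]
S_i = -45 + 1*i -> [-45, -44, -43, -42, -41]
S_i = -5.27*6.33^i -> [-5.27, -33.36, -211.16, -1336.66, -8461.07]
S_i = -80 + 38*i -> [-80, -42, -4, 34, 72]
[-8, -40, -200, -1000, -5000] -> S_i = -8*5^i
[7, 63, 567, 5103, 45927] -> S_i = 7*9^i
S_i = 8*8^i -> [8, 64, 512, 4096, 32768]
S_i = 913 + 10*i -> [913, 923, 933, 943, 953]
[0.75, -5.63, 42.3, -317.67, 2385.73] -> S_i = 0.75*(-7.51)^i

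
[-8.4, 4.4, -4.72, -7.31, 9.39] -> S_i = Random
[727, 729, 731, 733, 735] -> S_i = 727 + 2*i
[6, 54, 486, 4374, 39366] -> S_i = 6*9^i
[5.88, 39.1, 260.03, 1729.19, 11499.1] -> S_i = 5.88*6.65^i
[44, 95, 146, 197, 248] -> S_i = 44 + 51*i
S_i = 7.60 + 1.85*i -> [7.6, 9.45, 11.3, 13.15, 15.0]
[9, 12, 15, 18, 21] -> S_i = 9 + 3*i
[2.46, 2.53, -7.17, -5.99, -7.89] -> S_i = Random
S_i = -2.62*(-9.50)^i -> [-2.62, 24.89, -236.46, 2246.32, -21340.06]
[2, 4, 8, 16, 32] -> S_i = 2*2^i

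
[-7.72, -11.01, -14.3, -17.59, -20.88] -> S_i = -7.72 + -3.29*i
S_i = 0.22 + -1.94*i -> [0.22, -1.72, -3.66, -5.6, -7.54]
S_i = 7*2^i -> [7, 14, 28, 56, 112]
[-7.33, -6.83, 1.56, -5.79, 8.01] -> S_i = Random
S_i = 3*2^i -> [3, 6, 12, 24, 48]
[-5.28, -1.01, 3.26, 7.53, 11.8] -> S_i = -5.28 + 4.27*i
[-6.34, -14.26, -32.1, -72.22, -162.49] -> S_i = -6.34*2.25^i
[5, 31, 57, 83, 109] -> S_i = 5 + 26*i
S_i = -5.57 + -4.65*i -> [-5.57, -10.22, -14.87, -19.52, -24.17]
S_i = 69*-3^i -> [69, -207, 621, -1863, 5589]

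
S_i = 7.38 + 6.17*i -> [7.38, 13.55, 19.72, 25.89, 32.06]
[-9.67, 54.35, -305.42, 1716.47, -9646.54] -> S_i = -9.67*(-5.62)^i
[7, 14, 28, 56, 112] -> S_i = 7*2^i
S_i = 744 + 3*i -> [744, 747, 750, 753, 756]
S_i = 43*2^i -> [43, 86, 172, 344, 688]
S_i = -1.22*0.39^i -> [-1.22, -0.48, -0.19, -0.07, -0.03]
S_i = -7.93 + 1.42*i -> [-7.93, -6.51, -5.09, -3.67, -2.25]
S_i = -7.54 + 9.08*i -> [-7.54, 1.54, 10.62, 19.7, 28.78]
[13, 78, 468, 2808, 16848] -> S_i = 13*6^i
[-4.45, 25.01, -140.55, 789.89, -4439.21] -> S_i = -4.45*(-5.62)^i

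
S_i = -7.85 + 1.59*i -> [-7.85, -6.26, -4.67, -3.08, -1.49]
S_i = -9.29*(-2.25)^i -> [-9.29, 20.9, -47.03, 105.82, -238.09]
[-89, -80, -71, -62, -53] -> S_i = -89 + 9*i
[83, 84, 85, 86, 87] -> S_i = 83 + 1*i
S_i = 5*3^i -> [5, 15, 45, 135, 405]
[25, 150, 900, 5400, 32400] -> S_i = 25*6^i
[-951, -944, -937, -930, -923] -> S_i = -951 + 7*i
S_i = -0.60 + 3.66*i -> [-0.6, 3.06, 6.72, 10.38, 14.04]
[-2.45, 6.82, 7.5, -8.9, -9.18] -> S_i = Random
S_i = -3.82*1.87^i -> [-3.82, -7.14, -13.36, -24.98, -46.71]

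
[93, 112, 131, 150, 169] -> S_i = 93 + 19*i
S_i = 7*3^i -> [7, 21, 63, 189, 567]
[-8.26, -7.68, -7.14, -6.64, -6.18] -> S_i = -8.26*0.93^i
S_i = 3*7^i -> [3, 21, 147, 1029, 7203]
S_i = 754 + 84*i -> [754, 838, 922, 1006, 1090]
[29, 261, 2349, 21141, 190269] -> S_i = 29*9^i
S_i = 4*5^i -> [4, 20, 100, 500, 2500]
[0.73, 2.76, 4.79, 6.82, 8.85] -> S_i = 0.73 + 2.03*i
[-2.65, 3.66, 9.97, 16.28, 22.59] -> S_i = -2.65 + 6.31*i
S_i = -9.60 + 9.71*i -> [-9.6, 0.11, 9.82, 19.53, 29.24]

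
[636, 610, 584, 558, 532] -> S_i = 636 + -26*i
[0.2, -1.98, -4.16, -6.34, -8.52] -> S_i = 0.20 + -2.18*i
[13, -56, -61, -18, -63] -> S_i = Random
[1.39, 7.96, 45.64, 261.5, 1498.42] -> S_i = 1.39*5.73^i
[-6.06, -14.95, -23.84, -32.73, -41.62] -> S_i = -6.06 + -8.89*i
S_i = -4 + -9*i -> [-4, -13, -22, -31, -40]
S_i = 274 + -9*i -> [274, 265, 256, 247, 238]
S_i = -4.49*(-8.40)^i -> [-4.49, 37.72, -316.81, 2661.24, -22354.42]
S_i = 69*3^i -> [69, 207, 621, 1863, 5589]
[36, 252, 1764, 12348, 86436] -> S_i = 36*7^i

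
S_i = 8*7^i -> [8, 56, 392, 2744, 19208]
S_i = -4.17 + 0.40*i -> [-4.17, -3.77, -3.37, -2.97, -2.57]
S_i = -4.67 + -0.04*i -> [-4.67, -4.71, -4.75, -4.79, -4.83]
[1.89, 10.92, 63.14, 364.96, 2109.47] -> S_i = 1.89*5.78^i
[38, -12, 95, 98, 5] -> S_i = Random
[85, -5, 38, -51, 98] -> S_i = Random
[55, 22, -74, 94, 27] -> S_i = Random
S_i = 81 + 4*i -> [81, 85, 89, 93, 97]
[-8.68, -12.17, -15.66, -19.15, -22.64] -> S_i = -8.68 + -3.49*i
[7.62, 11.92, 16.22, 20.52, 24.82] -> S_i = 7.62 + 4.30*i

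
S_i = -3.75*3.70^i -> [-3.75, -13.88, -51.34, -189.95, -702.81]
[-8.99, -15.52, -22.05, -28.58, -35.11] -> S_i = -8.99 + -6.53*i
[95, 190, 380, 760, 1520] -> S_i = 95*2^i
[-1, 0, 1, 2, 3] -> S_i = -1 + 1*i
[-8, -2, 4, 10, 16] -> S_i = -8 + 6*i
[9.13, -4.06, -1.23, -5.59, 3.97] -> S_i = Random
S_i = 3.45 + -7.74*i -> [3.45, -4.29, -12.03, -19.77, -27.51]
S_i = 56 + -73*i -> [56, -17, -90, -163, -236]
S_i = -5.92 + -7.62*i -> [-5.92, -13.54, -21.16, -28.78, -36.4]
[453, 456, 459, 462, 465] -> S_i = 453 + 3*i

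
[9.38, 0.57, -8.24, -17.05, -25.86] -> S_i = 9.38 + -8.81*i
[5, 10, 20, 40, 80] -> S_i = 5*2^i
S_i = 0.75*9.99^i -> [0.75, 7.49, 74.85, 747.75, 7470.04]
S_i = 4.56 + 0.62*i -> [4.56, 5.18, 5.8, 6.42, 7.04]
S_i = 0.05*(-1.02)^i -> [0.05, -0.05, 0.05, -0.05, 0.05]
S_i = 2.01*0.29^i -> [2.01, 0.58, 0.17, 0.05, 0.01]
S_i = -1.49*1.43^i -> [-1.49, -2.13, -3.05, -4.36, -6.23]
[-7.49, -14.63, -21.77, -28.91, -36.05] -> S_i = -7.49 + -7.14*i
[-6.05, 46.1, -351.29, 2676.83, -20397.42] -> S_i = -6.05*(-7.62)^i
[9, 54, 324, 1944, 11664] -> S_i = 9*6^i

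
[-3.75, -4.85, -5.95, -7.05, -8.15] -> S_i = -3.75 + -1.10*i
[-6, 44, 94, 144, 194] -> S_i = -6 + 50*i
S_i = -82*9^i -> [-82, -738, -6642, -59778, -538002]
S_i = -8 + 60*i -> [-8, 52, 112, 172, 232]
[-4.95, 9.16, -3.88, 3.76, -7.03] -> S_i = Random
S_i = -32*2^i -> [-32, -64, -128, -256, -512]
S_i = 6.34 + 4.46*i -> [6.34, 10.8, 15.26, 19.72, 24.18]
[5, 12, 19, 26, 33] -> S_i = 5 + 7*i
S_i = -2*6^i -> [-2, -12, -72, -432, -2592]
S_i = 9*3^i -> [9, 27, 81, 243, 729]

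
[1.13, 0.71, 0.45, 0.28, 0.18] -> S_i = 1.13*0.63^i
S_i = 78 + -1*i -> [78, 77, 76, 75, 74]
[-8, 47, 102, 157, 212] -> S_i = -8 + 55*i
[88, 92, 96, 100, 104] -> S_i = 88 + 4*i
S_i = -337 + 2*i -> [-337, -335, -333, -331, -329]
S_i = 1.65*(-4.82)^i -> [1.65, -7.95, 38.33, -184.77, 890.58]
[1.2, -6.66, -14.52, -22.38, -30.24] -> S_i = 1.20 + -7.86*i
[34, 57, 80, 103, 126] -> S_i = 34 + 23*i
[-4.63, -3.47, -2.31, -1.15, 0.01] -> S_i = -4.63 + 1.16*i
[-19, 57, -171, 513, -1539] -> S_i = -19*-3^i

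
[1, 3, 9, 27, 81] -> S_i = 1*3^i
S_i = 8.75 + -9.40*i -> [8.75, -0.65, -10.05, -19.45, -28.85]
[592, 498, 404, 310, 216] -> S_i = 592 + -94*i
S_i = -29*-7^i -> [-29, 203, -1421, 9947, -69629]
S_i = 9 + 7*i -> [9, 16, 23, 30, 37]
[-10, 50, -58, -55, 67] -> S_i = Random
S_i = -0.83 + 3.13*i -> [-0.83, 2.3, 5.43, 8.56, 11.69]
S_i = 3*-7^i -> [3, -21, 147, -1029, 7203]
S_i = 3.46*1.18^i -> [3.46, 4.08, 4.82, 5.68, 6.71]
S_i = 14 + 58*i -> [14, 72, 130, 188, 246]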